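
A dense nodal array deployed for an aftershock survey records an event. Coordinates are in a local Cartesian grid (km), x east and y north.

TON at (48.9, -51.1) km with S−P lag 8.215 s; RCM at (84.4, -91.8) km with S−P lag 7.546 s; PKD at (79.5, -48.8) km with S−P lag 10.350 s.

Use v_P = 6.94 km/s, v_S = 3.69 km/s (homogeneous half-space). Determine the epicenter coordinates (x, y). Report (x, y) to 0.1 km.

Distance from S−P lag: d = Δt · v_P v_S / (v_P − v_S) = Δt · (6.94·3.69)/(6.94−3.69) ≈ 7.8796·Δt.
So d_TON = 64.73, d_RCM = 59.46, d_PKD = 81.55 km.
Circle about each station: (x − 48.9)² + (y + 51.1)² = 64.73²; (x − 84.4)² + (y + 91.8)² = 59.46²; (x − 79.5)² + (y + 48.8)² = 81.55².
Subtracting pairs of circle equations eliminates x²+y² and gives linear equations (the radical axes):
71.0 x − 81.4 y = 11202.66
61.2 x + 4.6 y = 1238.84
Solving the 2×2 system: x ≈ 28.7, y ≈ -112.6 km.

28.7 km east, -112.6 km north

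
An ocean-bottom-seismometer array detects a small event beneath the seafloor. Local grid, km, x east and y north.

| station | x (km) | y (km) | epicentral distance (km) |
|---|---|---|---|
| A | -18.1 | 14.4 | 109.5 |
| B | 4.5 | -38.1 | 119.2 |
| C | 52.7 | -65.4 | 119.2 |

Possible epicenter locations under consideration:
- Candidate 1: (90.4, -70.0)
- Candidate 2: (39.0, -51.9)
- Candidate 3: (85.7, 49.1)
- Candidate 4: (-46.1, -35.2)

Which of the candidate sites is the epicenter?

For each candidate, compare |candidate − station| to the reported distance:
Candidate 1: residuals A 28.0, B 27.6, C 81.2 → max 81.2 km
Candidate 2: residuals A 22.0, B 82.0, C 100.0 → max 100.0 km
Candidate 3: residuals A 0.1, B 0.0, C 0.0 → max 0.1 km
Candidate 4: residuals A 52.5, B 68.5, C 15.9 → max 68.5 km
Only Candidate 3 has all residuals ≈ 0.

Candidate 3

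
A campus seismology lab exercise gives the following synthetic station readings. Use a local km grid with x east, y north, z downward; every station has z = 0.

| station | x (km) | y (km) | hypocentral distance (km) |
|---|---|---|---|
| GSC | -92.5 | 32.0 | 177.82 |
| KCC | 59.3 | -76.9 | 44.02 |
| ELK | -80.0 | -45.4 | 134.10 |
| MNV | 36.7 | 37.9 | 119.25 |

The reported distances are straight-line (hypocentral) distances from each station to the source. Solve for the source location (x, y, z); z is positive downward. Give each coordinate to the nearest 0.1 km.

Each station gives a sphere (x−x_i)² + (y−y_i)² + z² = d_i² (stations at z=0).
Subtracting the GSC sphere from KCC and ELK: z² cancels, leaving linear equations in x and y:
303.6 x − 217.8 y = 29532.04
25.0 x − 154.8 y = 12518.05
Solving: x ≈ 44.405, y ≈ -73.695 km (keep extra digits for the depth step; rounded: 44.4, -73.7).
Then from the GSC sphere: z² = 177.82² − (x + 92.5)² − (y − 32.0)² with x = 44.405, y = -73.695, so z ≈ 41.298 ≈ 41.3 km.

x ≈ 44.4 km, y ≈ -73.7 km, depth ≈ 41.3 km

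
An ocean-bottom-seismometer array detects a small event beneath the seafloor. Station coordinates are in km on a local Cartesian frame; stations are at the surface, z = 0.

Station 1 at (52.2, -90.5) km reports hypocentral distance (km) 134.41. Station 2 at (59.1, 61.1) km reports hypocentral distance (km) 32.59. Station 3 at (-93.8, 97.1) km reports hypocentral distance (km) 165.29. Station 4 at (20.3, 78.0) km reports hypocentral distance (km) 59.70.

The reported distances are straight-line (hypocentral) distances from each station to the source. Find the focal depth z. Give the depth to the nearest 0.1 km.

Each station gives a sphere (x−x_i)² + (y−y_i)² + z² = d_i² (stations at z=0).
Subtracting the Station 1 sphere from Station 2 and Station 3: z² cancels, leaving linear equations in x and y:
13.8 x + 303.2 y = 13314.87
-292.0 x + 375.2 y = -1942.98
Solving: x ≈ 59.596, y ≈ 41.202 km (keep extra digits for the depth step; rounded: 59.6, 41.2).
Then from the Station 1 sphere: z² = 134.41² − (x − 52.2)² − (y + 90.5)² with x = 59.596, y = 41.202, so z ≈ 25.806 ≈ 25.8 km.

z ≈ 25.8 km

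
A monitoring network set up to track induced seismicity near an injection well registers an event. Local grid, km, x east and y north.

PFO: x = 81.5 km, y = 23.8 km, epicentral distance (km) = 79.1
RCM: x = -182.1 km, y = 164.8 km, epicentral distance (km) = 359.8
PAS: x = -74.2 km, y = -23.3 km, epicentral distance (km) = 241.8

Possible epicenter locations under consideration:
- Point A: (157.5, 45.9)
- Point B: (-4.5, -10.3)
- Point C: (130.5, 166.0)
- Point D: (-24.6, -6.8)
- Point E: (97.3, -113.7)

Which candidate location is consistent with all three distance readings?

For each candidate, compare |candidate − station| to the reported distance:
Point A: residuals PFO 0.0, RCM 0.0, PAS 0.0 → max 0.0 km
Point B: residuals PFO 13.4, RCM 110.4, PAS 170.9 → max 170.9 km
Point C: residuals PFO 71.3, RCM 47.2, PAS 37.0 → max 71.3 km
Point D: residuals PFO 31.3, RCM 126.9, PAS 189.5 → max 189.5 km
Point E: residuals PFO 59.3, RCM 34.7, PAS 47.9 → max 59.3 km
Only Point A has all residuals ≈ 0.

Point A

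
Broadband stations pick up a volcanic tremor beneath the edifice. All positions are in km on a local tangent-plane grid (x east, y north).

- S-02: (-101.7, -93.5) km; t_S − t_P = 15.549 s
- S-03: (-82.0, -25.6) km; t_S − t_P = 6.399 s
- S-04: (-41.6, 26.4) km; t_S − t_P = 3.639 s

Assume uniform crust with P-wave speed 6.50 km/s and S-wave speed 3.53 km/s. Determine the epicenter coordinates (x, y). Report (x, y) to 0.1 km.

x ≈ -69.4 km, y ≈ 22.2 km

Distance from S−P lag: d = Δt · v_P v_S / (v_P − v_S) = Δt · (6.50·3.53)/(6.50−3.53) ≈ 7.7256·Δt.
So d_S-02 = 120.13, d_S-03 = 49.44, d_S-04 = 28.11 km.
Circle about each station: (x + 101.7)² + (y + 93.5)² = 120.13²; (x + 82.0)² + (y + 25.6)² = 49.44²; (x + 41.6)² + (y − 26.4)² = 28.11².
Subtracting the S-02 equation from the S-03 and S-04 equations removes the quadratic terms:
39.4 x + 135.8 y = 281.12
120.2 x + 239.8 y = -3016.58
Solving the 2×2 system: x ≈ -69.4, y ≈ 22.2 km.
Check against S-02 (with the unrounded x, y): √((x + 101.7)²+(y + 93.5)²) = 120.13 ≈ 120.13 km. ✓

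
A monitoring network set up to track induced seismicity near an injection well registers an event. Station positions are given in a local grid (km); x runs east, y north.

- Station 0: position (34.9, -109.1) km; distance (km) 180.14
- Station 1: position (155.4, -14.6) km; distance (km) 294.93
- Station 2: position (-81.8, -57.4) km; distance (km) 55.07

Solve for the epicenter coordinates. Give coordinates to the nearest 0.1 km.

Circle about each station: (x − 34.9)² + (y + 109.1)² = 180.14²; (x − 155.4)² + (y + 14.6)² = 294.93²; (x + 81.8)² + (y + 57.4)² = 55.07².
Subtracting the Station 0 equation from the Station 1 and Station 2 equations removes the quadratic terms:
241.0 x + 189.0 y = -43291.79
-233.4 x + 103.4 y = 26282.89
Solving the 2×2 system: x ≈ -136.8, y ≈ -54.6 km.
Check against Station 0 (with the unrounded x, y): √((x − 34.9)²+(y + 109.1)²) = 180.14 ≈ 180.14 km. ✓

(-136.8, -54.6)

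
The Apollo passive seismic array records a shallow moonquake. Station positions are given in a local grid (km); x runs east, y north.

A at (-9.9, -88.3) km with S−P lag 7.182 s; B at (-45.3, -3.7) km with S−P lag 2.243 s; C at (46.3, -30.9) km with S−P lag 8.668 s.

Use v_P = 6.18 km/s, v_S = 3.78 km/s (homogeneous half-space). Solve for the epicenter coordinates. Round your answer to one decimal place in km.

Distance from S−P lag: d = Δt · v_P v_S / (v_P − v_S) = Δt · (6.18·3.78)/(6.18−3.78) ≈ 9.7335·Δt.
So d_A = 69.91, d_B = 21.83, d_C = 84.37 km.
Circle about each station: (x + 9.9)² + (y + 88.3)² = 69.91²; (x + 45.3)² + (y + 3.7)² = 21.83²; (x − 46.3)² + (y + 30.9)² = 84.37².
Subtracting the A equation from the B and C equations removes the quadratic terms:
-70.8 x + 169.2 y = -1418.26
112.4 x + 114.8 y = -7027.29
Solving the 2×2 system: x ≈ -37.8, y ≈ -24.2 km.

x ≈ -37.8 km, y ≈ -24.2 km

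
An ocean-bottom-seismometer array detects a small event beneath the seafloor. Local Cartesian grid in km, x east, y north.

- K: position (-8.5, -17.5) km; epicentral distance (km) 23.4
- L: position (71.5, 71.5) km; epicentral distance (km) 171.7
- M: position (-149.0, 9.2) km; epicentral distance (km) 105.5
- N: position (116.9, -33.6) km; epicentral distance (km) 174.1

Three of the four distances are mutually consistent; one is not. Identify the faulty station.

K

Solve using three stations at a time. Using L, M, N (subtract circle equations pairwise → linear system) gives (x, y) ≈ (-57.0, -42.4).
Distances from that point to each station vs reported:
  K: calculated 54.5 vs reported 23.4 → residual 31.1 km
  L: calculated 171.7 vs reported 171.7 → residual 0.0 km
  M: calculated 105.5 vs reported 105.5 → residual 0.0 km
  N: calculated 174.1 vs reported 174.1 → residual 0.0 km
L, M, N are mutually consistent (residuals ≈ 0); K is off by 31.1 km.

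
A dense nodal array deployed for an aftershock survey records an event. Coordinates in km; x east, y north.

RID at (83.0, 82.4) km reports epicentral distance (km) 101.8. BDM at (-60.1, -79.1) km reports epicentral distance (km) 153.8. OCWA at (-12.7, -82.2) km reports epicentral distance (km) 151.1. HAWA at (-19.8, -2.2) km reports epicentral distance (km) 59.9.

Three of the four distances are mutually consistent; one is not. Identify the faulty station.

HAWA

Solve using three stations at a time. Using RID, BDM, OCWA (subtract circle equations pairwise → linear system) gives (x, y) ≈ (-17.9, 68.8).
Distances from that point to each station vs reported:
  RID: calculated 101.8 vs reported 101.8 → residual 0.0 km
  BDM: calculated 153.8 vs reported 153.8 → residual 0.0 km
  OCWA: calculated 151.1 vs reported 151.1 → residual 0.0 km
  HAWA: calculated 71.1 vs reported 59.9 → residual 11.2 km
RID, BDM, OCWA are mutually consistent (residuals ≈ 0); HAWA is off by 11.2 km.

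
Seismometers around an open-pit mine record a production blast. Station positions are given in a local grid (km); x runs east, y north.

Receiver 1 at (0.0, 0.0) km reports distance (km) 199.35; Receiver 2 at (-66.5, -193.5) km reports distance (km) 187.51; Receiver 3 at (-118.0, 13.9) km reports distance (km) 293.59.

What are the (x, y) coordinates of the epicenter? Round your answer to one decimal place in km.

118.1 km east, -160.6 km north

Circle about each station: x² + y² = 199.35²; (x + 66.5)² + (y + 193.5)² = 187.51²; (x + 118.0)² + (y − 13.9)² = 293.59².
Subtracting the Receiver 1 equation from the Receiver 2 and Receiver 3 equations removes the quadratic terms:
-133.0 x − 387.0 y = 46444.92
-236.0 x + 27.8 y = -32337.46
Solving the 2×2 system: x ≈ 118.1, y ≈ -160.6 km.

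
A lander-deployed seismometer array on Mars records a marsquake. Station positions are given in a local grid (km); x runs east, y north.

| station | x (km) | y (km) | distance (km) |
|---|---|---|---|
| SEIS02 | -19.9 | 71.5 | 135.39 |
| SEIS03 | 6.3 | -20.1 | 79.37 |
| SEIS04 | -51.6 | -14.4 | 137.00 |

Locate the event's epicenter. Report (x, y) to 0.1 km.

85.4 km east, -13.6 km north

Circle about each station: (x + 19.9)² + (y − 71.5)² = 135.39²; (x − 6.3)² + (y + 20.1)² = 79.37²; (x + 51.6)² + (y + 14.4)² = 137.00².
Subtracting the SEIS02 equation from the SEIS03 and SEIS04 equations removes the quadratic terms:
52.4 x − 183.2 y = 6966.30
-63.4 x − 171.8 y = -3076.89
Solving the 2×2 system: x ≈ 85.4, y ≈ -13.6 km.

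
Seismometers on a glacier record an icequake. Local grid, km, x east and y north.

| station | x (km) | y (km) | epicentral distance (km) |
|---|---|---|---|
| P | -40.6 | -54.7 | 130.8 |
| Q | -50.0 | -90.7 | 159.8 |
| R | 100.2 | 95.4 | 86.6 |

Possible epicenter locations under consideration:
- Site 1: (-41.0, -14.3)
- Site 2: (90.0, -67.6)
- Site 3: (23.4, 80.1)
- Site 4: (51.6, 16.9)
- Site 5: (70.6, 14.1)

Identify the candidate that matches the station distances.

Site 5

For each candidate, compare |candidate − station| to the reported distance:
Site 1: residuals P 90.4, Q 82.9, R 92.2 → max 92.2 km
Site 2: residuals P 0.4, Q 17.9, R 76.7 → max 76.7 km
Site 3: residuals P 18.4, Q 26.1, R 8.3 → max 26.1 km
Site 4: residuals P 14.1, Q 11.8, R 5.7 → max 14.1 km
Site 5: residuals P 0.0, Q 0.0, R 0.1 → max 0.1 km
Only Site 5 has all residuals ≈ 0.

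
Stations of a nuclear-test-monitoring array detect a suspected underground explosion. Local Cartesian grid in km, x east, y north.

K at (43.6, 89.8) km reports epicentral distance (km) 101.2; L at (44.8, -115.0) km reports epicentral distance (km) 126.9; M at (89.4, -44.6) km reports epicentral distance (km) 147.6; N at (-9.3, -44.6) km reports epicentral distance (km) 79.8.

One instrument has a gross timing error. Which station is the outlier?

L

Solve using three stations at a time. Using K, M, N (subtract circle equations pairwise → linear system) gives (x, y) ≈ (-38.1, 29.9).
Distances from that point to each station vs reported:
  K: calculated 101.3 vs reported 101.2 → residual 0.1 km
  L: calculated 166.9 vs reported 126.9 → residual 40.0 km
  M: calculated 147.6 vs reported 147.6 → residual 0.0 km
  N: calculated 79.9 vs reported 79.8 → residual 0.1 km
K, M, N are mutually consistent (residuals ≈ 0); L is off by 40.0 km.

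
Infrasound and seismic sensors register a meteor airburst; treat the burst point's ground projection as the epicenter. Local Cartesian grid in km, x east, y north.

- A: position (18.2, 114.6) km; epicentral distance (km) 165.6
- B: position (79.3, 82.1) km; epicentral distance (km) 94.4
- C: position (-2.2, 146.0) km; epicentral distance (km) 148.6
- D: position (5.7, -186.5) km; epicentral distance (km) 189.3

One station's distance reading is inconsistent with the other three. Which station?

A

Solve using three stations at a time. Using B, C, D (subtract circle equations pairwise → linear system) gives (x, y) ≈ (30.8, 1.1).
Distances from that point to each station vs reported:
  A: calculated 114.2 vs reported 165.6 → residual 51.4 km
  B: calculated 94.4 vs reported 94.4 → residual 0.0 km
  C: calculated 148.6 vs reported 148.6 → residual 0.0 km
  D: calculated 189.3 vs reported 189.3 → residual 0.0 km
B, C, D are mutually consistent (residuals ≈ 0); A is off by 51.4 km.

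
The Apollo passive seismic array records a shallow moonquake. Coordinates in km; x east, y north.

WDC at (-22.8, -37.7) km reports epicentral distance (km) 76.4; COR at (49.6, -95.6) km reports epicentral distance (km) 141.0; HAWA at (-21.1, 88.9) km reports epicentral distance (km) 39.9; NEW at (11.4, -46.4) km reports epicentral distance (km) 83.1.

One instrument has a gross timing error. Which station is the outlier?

Solve using three stations at a time. Using WDC, COR, NEW (subtract circle equations pairwise → linear system) gives (x, y) ≈ (-1.5, 36.1).
Distances from that point to each station vs reported:
  WDC: calculated 76.8 vs reported 76.4 → residual 0.4 km
  COR: calculated 141.2 vs reported 141.0 → residual 0.2 km
  HAWA: calculated 56.4 vs reported 39.9 → residual 16.5 km
  NEW: calculated 83.4 vs reported 83.1 → residual 0.3 km
WDC, COR, NEW are mutually consistent (residuals ≈ 0); HAWA is off by 16.5 km.

HAWA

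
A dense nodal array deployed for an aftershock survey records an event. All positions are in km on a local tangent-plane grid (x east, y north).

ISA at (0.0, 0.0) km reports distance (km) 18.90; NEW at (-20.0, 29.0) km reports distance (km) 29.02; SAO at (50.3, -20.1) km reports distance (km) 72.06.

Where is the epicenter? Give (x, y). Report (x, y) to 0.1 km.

Circle about each station: x² + y² = 18.90²; (x + 20.0)² + (y − 29.0)² = 29.02²; (x − 50.3)² + (y + 20.1)² = 72.06².
Subtracting the ISA equation from the NEW and SAO equations removes the quadratic terms:
-40.0 x + 58.0 y = 756.05
100.6 x − 40.2 y = -1901.33
Solving the 2×2 system: x ≈ -18.9, y ≈ 0.0 km.
Check against ISA (with the unrounded x, y): √(x²+y²) = 18.90 ≈ 18.90 km. ✓

-18.9 km east, 0.0 km north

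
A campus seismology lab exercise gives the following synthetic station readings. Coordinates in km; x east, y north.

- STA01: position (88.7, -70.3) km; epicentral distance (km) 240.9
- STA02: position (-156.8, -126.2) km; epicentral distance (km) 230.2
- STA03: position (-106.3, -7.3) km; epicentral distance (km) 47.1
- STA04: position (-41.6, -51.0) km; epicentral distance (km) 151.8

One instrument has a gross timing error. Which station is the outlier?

Solve using three stations at a time. Using STA01, STA02, STA04 (subtract circle equations pairwise → linear system) gives (x, y) ≈ (-87.9, 93.2).
Distances from that point to each station vs reported:
  STA01: calculated 240.7 vs reported 240.9 → residual 0.2 km
  STA02: calculated 230.0 vs reported 230.2 → residual 0.2 km
  STA03: calculated 102.2 vs reported 47.1 → residual 55.1 km
  STA04: calculated 151.5 vs reported 151.8 → residual 0.3 km
STA01, STA02, STA04 are mutually consistent (residuals ≈ 0); STA03 is off by 55.1 km.

STA03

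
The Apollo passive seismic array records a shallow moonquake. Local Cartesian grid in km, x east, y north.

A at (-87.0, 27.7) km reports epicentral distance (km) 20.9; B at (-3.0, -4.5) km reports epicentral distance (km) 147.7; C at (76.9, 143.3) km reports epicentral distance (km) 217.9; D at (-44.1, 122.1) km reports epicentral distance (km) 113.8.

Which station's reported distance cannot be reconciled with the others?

B

Solve using three stations at a time. Using A, C, D (subtract circle equations pairwise → linear system) gives (x, y) ≈ (-107.9, 27.9).
Distances from that point to each station vs reported:
  A: calculated 20.9 vs reported 20.9 → residual 0.0 km
  B: calculated 109.8 vs reported 147.7 → residual 37.9 km
  C: calculated 217.9 vs reported 217.9 → residual 0.0 km
  D: calculated 113.8 vs reported 113.8 → residual 0.0 km
A, C, D are mutually consistent (residuals ≈ 0); B is off by 37.9 km.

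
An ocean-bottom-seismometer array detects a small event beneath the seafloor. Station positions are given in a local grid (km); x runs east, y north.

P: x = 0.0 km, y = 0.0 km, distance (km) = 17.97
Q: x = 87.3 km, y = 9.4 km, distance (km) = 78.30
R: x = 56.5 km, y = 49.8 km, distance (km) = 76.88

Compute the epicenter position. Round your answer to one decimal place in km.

Circle about each station: x² + y² = 17.97²; (x − 87.3)² + (y − 9.4)² = 78.30²; (x − 56.5)² + (y − 49.8)² = 76.88².
Subtracting pairs of circle equations eliminates x²+y² and gives linear equations (the radical axes):
174.6 x + 18.8 y = 1901.68
113.0 x + 99.6 y = 84.68
Solving the 2×2 system: x ≈ 12.3, y ≈ -13.1 km.
Check against P (with the unrounded x, y): √(x²+y²) = 17.98 ≈ 17.97 km. ✓

12.3 km east, -13.1 km north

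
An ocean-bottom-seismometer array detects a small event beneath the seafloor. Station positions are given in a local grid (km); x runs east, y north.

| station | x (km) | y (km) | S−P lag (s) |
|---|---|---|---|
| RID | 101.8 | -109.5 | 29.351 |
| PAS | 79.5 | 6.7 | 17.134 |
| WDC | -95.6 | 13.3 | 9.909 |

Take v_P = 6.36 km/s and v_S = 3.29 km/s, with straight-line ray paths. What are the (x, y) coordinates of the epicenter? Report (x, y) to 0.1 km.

-32.9 km east, 38.4 km north

Distance from S−P lag: d = Δt · v_P v_S / (v_P − v_S) = Δt · (6.36·3.29)/(6.36−3.29) ≈ 6.8158·Δt.
So d_RID = 200.05, d_PAS = 116.78, d_WDC = 67.54 km.
Circle about each station: (x − 101.8)² + (y + 109.5)² = 200.05²; (x − 79.5)² + (y − 6.7)² = 116.78²; (x + 95.6)² + (y − 13.3)² = 67.54².
Subtracting the RID equation from the PAS and WDC equations removes the quadratic terms:
-44.6 x + 232.4 y = 10394.08
-394.8 x + 245.6 y = 22421.11
Solving the 2×2 system: x ≈ -32.9, y ≈ 38.4 km.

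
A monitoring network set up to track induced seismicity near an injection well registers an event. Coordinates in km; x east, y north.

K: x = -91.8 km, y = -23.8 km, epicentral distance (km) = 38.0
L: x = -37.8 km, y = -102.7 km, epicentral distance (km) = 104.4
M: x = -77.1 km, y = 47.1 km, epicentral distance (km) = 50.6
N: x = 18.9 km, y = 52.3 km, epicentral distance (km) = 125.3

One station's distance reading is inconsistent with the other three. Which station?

N

Solve using three stations at a time. Using K, L, M (subtract circle equations pairwise → linear system) gives (x, y) ≈ (-61.4, -1.0).
Distances from that point to each station vs reported:
  K: calculated 38.0 vs reported 38.0 → residual 0.0 km
  L: calculated 104.4 vs reported 104.4 → residual 0.0 km
  M: calculated 50.6 vs reported 50.6 → residual 0.0 km
  N: calculated 96.4 vs reported 125.3 → residual 28.9 km
K, L, M are mutually consistent (residuals ≈ 0); N is off by 28.9 km.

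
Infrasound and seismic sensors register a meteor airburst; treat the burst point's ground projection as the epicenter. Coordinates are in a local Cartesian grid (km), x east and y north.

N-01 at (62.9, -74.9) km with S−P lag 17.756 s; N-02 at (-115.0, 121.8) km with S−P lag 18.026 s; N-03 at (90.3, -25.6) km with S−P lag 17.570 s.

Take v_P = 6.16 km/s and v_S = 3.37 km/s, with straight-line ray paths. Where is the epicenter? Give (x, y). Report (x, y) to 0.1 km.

Distance from S−P lag: d = Δt · v_P v_S / (v_P − v_S) = Δt · (6.16·3.37)/(6.16−3.37) ≈ 7.4406·Δt.
So d_N-01 = 132.11, d_N-02 = 134.12, d_N-03 = 130.73 km.
Circle about each station: (x − 62.9)² + (y + 74.9)² = 132.11²; (x + 115.0)² + (y − 121.8)² = 134.12²; (x − 90.3)² + (y + 25.6)² = 130.73².
Subtracting the N-01 equation from the N-02 and N-03 equations removes the quadratic terms:
-355.8 x + 393.4 y = 17958.70
54.8 x + 98.6 y = -394.25
Solving the 2×2 system: x ≈ -34.0, y ≈ 14.9 km.

-34.0 km east, 14.9 km north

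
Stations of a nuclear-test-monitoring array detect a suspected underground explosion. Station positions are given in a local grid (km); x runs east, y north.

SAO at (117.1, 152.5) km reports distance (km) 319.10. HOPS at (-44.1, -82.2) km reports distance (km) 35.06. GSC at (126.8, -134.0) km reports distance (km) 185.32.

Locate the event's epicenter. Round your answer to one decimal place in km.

(-57.5, -114.6)

Circle about each station: (x − 117.1)² + (y − 152.5)² = 319.10²; (x + 44.1)² + (y + 82.2)² = 35.06²; (x − 126.8)² + (y + 134.0)² = 185.32².
Subtracting pairs of circle equations eliminates x²+y² and gives linear equations (the radical axes):
-322.4 x − 469.4 y = 72328.60
19.4 x − 573.0 y = 64546.89
Solving the 2×2 system: x ≈ -57.5, y ≈ -114.6 km.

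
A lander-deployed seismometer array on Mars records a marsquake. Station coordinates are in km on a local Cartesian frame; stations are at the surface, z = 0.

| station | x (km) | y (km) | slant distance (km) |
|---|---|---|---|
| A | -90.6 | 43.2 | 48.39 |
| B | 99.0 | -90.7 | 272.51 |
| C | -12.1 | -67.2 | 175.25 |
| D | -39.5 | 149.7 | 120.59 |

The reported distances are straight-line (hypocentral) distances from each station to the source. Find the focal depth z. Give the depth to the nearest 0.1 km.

z ≈ 28.8 km

Each station gives a sphere (x−x_i)² + (y−y_i)² + z² = d_i² (stations at z=0).
Subtracting the A sphere from B and C: z² cancels, leaving linear equations in x and y:
379.2 x − 267.8 y = -63967.22
157.0 x − 220.8 y = -33783.32
Solving: x ≈ -121.796, y ≈ 66.401 km (keep extra digits for the depth step; rounded: -121.8, 66.4).
Then from the A sphere: z² = 48.39² − (x + 90.6)² − (y − 43.2)² with x = -121.796, y = 66.401, so z ≈ 28.812 ≈ 28.8 km.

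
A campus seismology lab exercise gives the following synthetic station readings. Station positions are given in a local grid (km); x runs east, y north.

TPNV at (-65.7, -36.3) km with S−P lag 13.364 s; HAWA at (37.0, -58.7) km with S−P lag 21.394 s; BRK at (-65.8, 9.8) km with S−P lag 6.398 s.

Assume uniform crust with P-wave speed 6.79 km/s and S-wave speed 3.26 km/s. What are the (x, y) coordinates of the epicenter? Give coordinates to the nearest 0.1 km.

Distance from S−P lag: d = Δt · v_P v_S / (v_P − v_S) = Δt · (6.79·3.26)/(6.79−3.26) ≈ 6.2707·Δt.
So d_TPNV = 83.80, d_HAWA = 134.15, d_BRK = 40.12 km.
Circle about each station: (x + 65.7)² + (y + 36.3)² = 83.80²; (x − 37.0)² + (y + 58.7)² = 134.15²; (x + 65.8)² + (y − 9.8)² = 40.12².
Subtracting the TPNV equation from the HAWA and BRK equations removes the quadratic terms:
205.4 x − 44.8 y = -11793.27
-0.2 x + 92.2 y = 4204.33
Solving the 2×2 system: x ≈ -47.5, y ≈ 45.5 km.

-47.5 km east, 45.5 km north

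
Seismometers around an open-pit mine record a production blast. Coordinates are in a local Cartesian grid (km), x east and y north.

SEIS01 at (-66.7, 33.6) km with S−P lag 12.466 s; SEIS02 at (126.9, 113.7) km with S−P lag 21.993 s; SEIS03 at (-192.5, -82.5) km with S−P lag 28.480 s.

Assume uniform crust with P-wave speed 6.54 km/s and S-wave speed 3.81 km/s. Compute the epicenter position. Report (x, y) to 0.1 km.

(-71.0, 147.3)

Distance from S−P lag: d = Δt · v_P v_S / (v_P − v_S) = Δt · (6.54·3.81)/(6.54−3.81) ≈ 9.1273·Δt.
So d_SEIS01 = 113.78, d_SEIS02 = 200.74, d_SEIS03 = 259.94 km.
Circle about each station: (x + 66.7)² + (y − 33.6)² = 113.78²; (x − 126.9)² + (y − 113.7)² = 200.74²; (x + 192.5)² + (y + 82.5)² = 259.94².
Subtracting the SEIS01 equation from the SEIS02 and SEIS03 equations removes the quadratic terms:
387.2 x + 160.2 y = -3897.21
-251.6 x − 232.2 y = -16338.27
Solving the 2×2 system: x ≈ -71.0, y ≈ 147.3 km.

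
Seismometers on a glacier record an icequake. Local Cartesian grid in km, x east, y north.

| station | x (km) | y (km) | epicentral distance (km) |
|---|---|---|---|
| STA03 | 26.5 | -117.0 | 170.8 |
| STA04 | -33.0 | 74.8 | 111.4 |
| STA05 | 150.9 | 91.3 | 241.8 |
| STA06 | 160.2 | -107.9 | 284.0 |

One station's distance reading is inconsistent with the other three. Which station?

STA05

Solve using three stations at a time. Using STA03, STA04, STA06 (subtract circle equations pairwise → linear system) gives (x, y) ≈ (-106.2, -9.3).
Distances from that point to each station vs reported:
  STA03: calculated 170.9 vs reported 170.8 → residual 0.1 km
  STA04: calculated 111.5 vs reported 111.4 → residual 0.1 km
  STA05: calculated 276.1 vs reported 241.8 → residual 34.3 km
  STA06: calculated 284.0 vs reported 284.0 → residual 0.0 km
STA03, STA04, STA06 are mutually consistent (residuals ≈ 0); STA05 is off by 34.3 km.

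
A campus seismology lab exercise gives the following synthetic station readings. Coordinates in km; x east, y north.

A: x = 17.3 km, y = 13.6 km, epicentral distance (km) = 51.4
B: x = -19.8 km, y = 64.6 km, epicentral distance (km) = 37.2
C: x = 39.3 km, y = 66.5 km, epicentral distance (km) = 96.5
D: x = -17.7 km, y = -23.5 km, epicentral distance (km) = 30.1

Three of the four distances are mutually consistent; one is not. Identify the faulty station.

Solve using three stations at a time. Using A, C, D (subtract circle equations pairwise → linear system) gives (x, y) ≈ (-32.8, 2.4).
Distances from that point to each station vs reported:
  A: calculated 51.3 vs reported 51.4 → residual 0.1 km
  B: calculated 63.5 vs reported 37.2 → residual 26.3 km
  C: calculated 96.5 vs reported 96.5 → residual 0.0 km
  D: calculated 30.0 vs reported 30.1 → residual 0.1 km
A, C, D are mutually consistent (residuals ≈ 0); B is off by 26.3 km.

B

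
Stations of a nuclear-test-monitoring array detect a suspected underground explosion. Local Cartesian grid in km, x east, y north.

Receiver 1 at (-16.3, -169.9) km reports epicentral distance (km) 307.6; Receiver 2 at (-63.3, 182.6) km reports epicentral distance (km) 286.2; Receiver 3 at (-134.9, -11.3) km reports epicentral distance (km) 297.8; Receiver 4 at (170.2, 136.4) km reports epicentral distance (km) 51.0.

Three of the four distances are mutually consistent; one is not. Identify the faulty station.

Receiver 2

Solve using three stations at a time. Using Receiver 1, Receiver 3, Receiver 4 (subtract circle equations pairwise → linear system) gives (x, y) ≈ (144.2, 92.5).
Distances from that point to each station vs reported:
  Receiver 1: calculated 307.6 vs reported 307.6 → residual 0.0 km
  Receiver 2: calculated 226.2 vs reported 286.2 → residual 60.0 km
  Receiver 3: calculated 297.8 vs reported 297.8 → residual 0.0 km
  Receiver 4: calculated 51.0 vs reported 51.0 → residual 0.0 km
Receiver 1, Receiver 3, Receiver 4 are mutually consistent (residuals ≈ 0); Receiver 2 is off by 60.0 km.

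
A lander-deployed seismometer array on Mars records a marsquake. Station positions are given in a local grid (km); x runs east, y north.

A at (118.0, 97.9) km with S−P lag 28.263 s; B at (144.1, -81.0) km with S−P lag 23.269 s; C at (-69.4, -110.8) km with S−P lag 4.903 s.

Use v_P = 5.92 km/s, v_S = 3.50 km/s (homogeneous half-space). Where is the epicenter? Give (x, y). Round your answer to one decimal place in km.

Distance from S−P lag: d = Δt · v_P v_S / (v_P − v_S) = Δt · (5.92·3.50)/(5.92−3.50) ≈ 8.5620·Δt.
So d_A = 241.99, d_B = 199.23, d_C = 41.98 km.
Circle about each station: (x − 118.0)² + (y − 97.9)² = 241.99²; (x − 144.1)² + (y + 81.0)² = 199.23²; (x + 69.4)² + (y + 110.8)² = 41.98².
Subtracting pairs of circle equations eliminates x²+y² and gives linear equations (the radical axes):
52.2 x − 357.8 y = 22683.97
-374.8 x − 417.4 y = 50381.43
Solving the 2×2 system: x ≈ -54.9, y ≈ -71.4 km.
Check against A (with the unrounded x, y): √((x − 118.0)²+(y − 97.9)²) = 241.99 ≈ 241.99 km. ✓

(-54.9, -71.4)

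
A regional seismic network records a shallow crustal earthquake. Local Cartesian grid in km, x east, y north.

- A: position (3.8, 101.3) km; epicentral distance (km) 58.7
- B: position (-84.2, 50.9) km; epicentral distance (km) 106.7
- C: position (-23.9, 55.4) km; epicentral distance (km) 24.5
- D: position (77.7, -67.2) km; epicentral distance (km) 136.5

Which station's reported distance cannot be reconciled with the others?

B

Solve using three stations at a time. Using A, C, D (subtract circle equations pairwise → linear system) gives (x, y) ≈ (-2.8, 43.0).
Distances from that point to each station vs reported:
  A: calculated 58.7 vs reported 58.7 → residual 0.0 km
  B: calculated 81.7 vs reported 106.7 → residual 25.0 km
  C: calculated 24.4 vs reported 24.5 → residual 0.1 km
  D: calculated 136.5 vs reported 136.5 → residual 0.0 km
A, C, D are mutually consistent (residuals ≈ 0); B is off by 25.0 km.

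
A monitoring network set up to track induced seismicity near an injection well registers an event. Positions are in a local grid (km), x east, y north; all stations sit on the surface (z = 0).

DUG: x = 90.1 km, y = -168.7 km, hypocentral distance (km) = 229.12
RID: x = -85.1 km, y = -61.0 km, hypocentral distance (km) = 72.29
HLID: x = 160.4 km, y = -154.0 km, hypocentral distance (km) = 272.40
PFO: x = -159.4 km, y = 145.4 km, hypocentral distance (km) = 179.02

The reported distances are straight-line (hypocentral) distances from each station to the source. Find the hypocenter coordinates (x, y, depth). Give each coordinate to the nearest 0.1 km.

Each station gives a sphere (x−x_i)² + (y−y_i)² + z² = d_i² (stations at z=0).
Subtracting the DUG sphere from RID and HLID: z² cancels, leaving linear equations in x and y:
-350.4 x + 215.4 y = 21655.44
140.6 x + 29.4 y = -8839.33
Solving: x ≈ -62.598, y ≈ -1.295 km (keep extra digits for the depth step; rounded: -62.6, -1.3).
Then from the DUG sphere: z² = 229.12² − (x − 90.1)² − (y + 168.7)² with x = -62.598, y = -1.295, so z ≈ 33.983 ≈ 34.0 km.
Check against PFO (with the unrounded solution): distance 179.01 ≈ 179.02 km. ✓

x ≈ -62.6 km, y ≈ -1.3 km, depth ≈ 34.0 km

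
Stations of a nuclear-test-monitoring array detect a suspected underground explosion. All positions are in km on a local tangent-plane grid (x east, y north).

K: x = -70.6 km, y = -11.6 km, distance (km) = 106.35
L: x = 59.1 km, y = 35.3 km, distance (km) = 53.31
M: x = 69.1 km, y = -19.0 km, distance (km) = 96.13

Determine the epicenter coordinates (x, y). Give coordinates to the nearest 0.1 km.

(10.5, 57.2)

Circle about each station: (x + 70.6)² + (y + 11.6)² = 106.35²; (x − 59.1)² + (y − 35.3)² = 53.31²; (x − 69.1)² + (y + 19.0)² = 96.13².
Subtracting the K equation from the L and M equations removes the quadratic terms:
259.4 x + 93.8 y = 8088.35
279.4 x − 14.8 y = 2086.24
Solving the 2×2 system: x ≈ 10.5, y ≈ 57.2 km.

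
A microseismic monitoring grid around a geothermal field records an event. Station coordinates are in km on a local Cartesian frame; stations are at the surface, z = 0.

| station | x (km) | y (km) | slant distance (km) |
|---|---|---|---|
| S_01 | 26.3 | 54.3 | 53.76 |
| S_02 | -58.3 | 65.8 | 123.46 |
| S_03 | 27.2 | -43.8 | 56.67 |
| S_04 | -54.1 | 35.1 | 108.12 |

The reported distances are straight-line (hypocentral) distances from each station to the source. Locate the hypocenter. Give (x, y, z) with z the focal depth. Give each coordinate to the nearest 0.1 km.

x ≈ 49.8 km, y ≈ 7.1 km, depth ≈ 10.5 km

Each station gives a sphere (x−x_i)² + (y−y_i)² + z² = d_i² (stations at z=0).
Subtracting the S_01 sphere from S_02 and S_03: z² cancels, leaving linear equations in x and y:
-169.2 x + 23.0 y = -8263.88
1.8 x − 196.2 y = -1303.25
Solving: x ≈ 49.806, y ≈ 7.099 km (keep extra digits for the depth step; rounded: 49.8, 7.1).
Then from the S_01 sphere: z² = 53.76² − (x − 26.3)² − (y − 54.3)² with x = 49.806, y = 7.099, so z ≈ 10.472 ≈ 10.5 km.
Check against S_04 (with the unrounded solution): distance 108.12 ≈ 108.12 km. ✓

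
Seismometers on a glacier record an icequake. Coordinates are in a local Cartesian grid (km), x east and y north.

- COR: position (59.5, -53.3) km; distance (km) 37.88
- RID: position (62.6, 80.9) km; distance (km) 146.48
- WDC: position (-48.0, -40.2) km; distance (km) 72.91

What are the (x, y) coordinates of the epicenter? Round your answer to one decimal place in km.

22.2 km east, -59.9 km north

Circle about each station: (x − 59.5)² + (y + 53.3)² = 37.88²; (x − 62.6)² + (y − 80.9)² = 146.48²; (x + 48.0)² + (y + 40.2)² = 72.91².
Subtracting the COR equation from the RID and WDC equations removes the quadratic terms:
6.2 x + 268.4 y = -15939.07
-215.0 x + 26.2 y = -6342.07
Solving the 2×2 system: x ≈ 22.2, y ≈ -59.9 km.
Check against COR (with the unrounded x, y): √((x − 59.5)²+(y + 53.3)²) = 37.88 ≈ 37.88 km. ✓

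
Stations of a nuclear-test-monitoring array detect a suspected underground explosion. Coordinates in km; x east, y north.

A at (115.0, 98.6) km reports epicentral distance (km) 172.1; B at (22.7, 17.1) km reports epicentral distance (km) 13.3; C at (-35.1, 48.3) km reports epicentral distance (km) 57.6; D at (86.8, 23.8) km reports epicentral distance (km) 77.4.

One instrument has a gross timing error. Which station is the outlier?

A

Solve using three stations at a time. Using B, C, D (subtract circle equations pairwise → linear system) gives (x, y) ≈ (10.2, 12.8).
Distances from that point to each station vs reported:
  A: calculated 135.5 vs reported 172.1 → residual 36.6 km
  B: calculated 13.2 vs reported 13.3 → residual 0.1 km
  C: calculated 57.6 vs reported 57.6 → residual 0.0 km
  D: calculated 77.4 vs reported 77.4 → residual 0.0 km
B, C, D are mutually consistent (residuals ≈ 0); A is off by 36.6 km.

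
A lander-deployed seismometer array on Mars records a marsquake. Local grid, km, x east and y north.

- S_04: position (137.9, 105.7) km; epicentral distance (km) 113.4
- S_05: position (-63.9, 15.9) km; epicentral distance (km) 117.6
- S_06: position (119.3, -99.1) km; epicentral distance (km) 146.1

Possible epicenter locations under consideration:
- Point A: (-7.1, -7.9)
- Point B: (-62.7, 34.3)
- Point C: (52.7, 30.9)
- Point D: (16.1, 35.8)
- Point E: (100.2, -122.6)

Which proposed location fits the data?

For each candidate, compare |candidate − station| to the reported distance:
Point A: residuals S_04 70.8, S_05 56.0, S_06 9.8 → max 70.8 km
Point B: residuals S_04 99.5, S_05 99.2, S_06 79.6 → max 99.5 km
Point C: residuals S_04 0.0, S_05 0.0, S_06 0.0 → max 0.0 km
Point D: residuals S_04 27.0, S_05 35.2, S_06 23.7 → max 35.2 km
Point E: residuals S_04 118.0, S_05 97.1, S_06 115.8 → max 118.0 km
Only Point C has all residuals ≈ 0.

Point C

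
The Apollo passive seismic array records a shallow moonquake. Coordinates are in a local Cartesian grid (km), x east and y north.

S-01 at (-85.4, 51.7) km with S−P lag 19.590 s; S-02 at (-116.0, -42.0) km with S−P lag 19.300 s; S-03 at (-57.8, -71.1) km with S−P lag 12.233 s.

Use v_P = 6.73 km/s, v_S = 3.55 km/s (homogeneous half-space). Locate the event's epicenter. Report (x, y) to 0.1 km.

Distance from S−P lag: d = Δt · v_P v_S / (v_P − v_S) = Δt · (6.73·3.55)/(6.73−3.55) ≈ 7.5131·Δt.
So d_S-01 = 147.18, d_S-02 = 145.00, d_S-03 = 91.91 km.
Circle about each station: (x + 85.4)² + (y − 51.7)² = 147.18²; (x + 116.0)² + (y + 42.0)² = 145.00²; (x + 57.8)² + (y + 71.1)² = 91.91².
Subtracting the S-01 equation from the S-02 and S-03 equations removes the quadratic terms:
-61.2 x − 187.4 y = 5890.90
55.2 x − 245.6 y = 11644.50
Solving the 2×2 system: x ≈ 29.0, y ≈ -40.9 km.

(29.0, -40.9)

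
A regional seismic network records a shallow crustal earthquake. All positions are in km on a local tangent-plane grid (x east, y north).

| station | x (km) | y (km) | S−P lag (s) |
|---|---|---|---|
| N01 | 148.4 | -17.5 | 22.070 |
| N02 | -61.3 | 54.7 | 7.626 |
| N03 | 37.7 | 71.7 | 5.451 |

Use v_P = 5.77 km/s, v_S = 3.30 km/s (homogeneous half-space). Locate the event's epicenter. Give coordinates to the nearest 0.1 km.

(-2.8, 60.5)

Distance from S−P lag: d = Δt · v_P v_S / (v_P − v_S) = Δt · (5.77·3.30)/(5.77−3.30) ≈ 7.7089·Δt.
So d_N01 = 170.14, d_N02 = 58.79, d_N03 = 42.02 km.
Circle about each station: (x − 148.4)² + (y + 17.5)² = 170.14²; (x + 61.3)² + (y − 54.7)² = 58.79²; (x − 37.7)² + (y − 71.7)² = 42.02².
Subtracting the N01 equation from the N02 and N03 equations removes the quadratic terms:
-419.4 x + 144.4 y = 9912.33
-221.4 x + 178.4 y = 11415.31
Solving the 2×2 system: x ≈ -2.8, y ≈ 60.5 km.
Check against N01 (with the unrounded x, y): √((x − 148.4)²+(y + 17.5)²) = 170.14 ≈ 170.14 km. ✓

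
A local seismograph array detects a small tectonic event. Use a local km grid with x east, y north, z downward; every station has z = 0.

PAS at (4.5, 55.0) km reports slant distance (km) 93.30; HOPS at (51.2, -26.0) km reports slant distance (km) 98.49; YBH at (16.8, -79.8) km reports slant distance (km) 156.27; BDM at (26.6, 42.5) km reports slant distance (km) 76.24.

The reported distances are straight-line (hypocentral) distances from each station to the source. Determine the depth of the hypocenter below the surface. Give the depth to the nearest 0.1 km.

Each station gives a sphere (x−x_i)² + (y−y_i)² + z² = d_i² (stations at z=0).
Subtracting the PAS sphere from HOPS and YBH: z² cancels, leaving linear equations in x and y:
93.4 x − 162.0 y = -743.20
24.6 x − 269.6 y = -12110.39
Solving: x ≈ 83.108, y ≈ 52.503 km (keep extra digits for the depth step; rounded: 83.1, 52.5).
Then from the PAS sphere: z² = 93.30² − (x − 4.5)² − (y − 55.0)² with x = 83.108, y = 52.503, so z ≈ 50.194 ≈ 50.2 km.
Check against BDM (with the unrounded solution): distance 76.24 ≈ 76.24 km. ✓

depth ≈ 50.2 km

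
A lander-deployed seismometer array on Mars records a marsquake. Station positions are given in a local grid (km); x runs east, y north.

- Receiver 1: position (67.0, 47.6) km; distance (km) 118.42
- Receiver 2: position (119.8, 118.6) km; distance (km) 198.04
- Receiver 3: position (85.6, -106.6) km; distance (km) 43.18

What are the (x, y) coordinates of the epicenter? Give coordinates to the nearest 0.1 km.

Circle about each station: (x − 67.0)² + (y − 47.6)² = 118.42²; (x − 119.8)² + (y − 118.6)² = 198.04²; (x − 85.6)² + (y + 106.6)² = 43.18².
Subtracting the Receiver 1 equation from the Receiver 2 and Receiver 3 equations removes the quadratic terms:
105.6 x + 142.0 y = -3533.31
37.2 x − 308.4 y = 24094.94
Solving the 2×2 system: x ≈ 61.6, y ≈ -70.7 km.

x ≈ 61.6 km, y ≈ -70.7 km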